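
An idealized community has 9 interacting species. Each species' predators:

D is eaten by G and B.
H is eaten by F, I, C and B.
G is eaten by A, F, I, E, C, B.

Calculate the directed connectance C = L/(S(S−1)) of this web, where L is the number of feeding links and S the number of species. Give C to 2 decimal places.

The web has S = 9 species and L = 12 feeding links.
C = L / (S(S−1)) = 12 / 72 = 0.1667 ≈ 0.17.

C = 0.17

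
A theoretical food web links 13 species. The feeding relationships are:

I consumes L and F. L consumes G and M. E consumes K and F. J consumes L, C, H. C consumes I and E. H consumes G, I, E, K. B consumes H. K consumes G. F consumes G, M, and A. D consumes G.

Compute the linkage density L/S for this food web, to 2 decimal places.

There are L = 21 links among S = 13 species.
L/S = 21/13 = 1.6154 ≈ 1.62.

L/S = 1.62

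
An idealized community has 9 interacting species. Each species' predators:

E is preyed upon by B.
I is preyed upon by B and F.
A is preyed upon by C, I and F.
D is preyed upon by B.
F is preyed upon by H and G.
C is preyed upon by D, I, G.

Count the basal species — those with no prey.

2

Basal species (no prey listed): A, E.
Count: 2.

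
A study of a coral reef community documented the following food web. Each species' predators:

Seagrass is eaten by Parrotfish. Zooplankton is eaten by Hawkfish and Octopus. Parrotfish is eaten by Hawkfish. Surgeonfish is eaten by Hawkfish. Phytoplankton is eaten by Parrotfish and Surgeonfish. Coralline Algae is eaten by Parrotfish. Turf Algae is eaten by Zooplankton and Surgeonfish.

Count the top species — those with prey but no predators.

Top species (has prey, but nothing eats it): Hawkfish, Octopus.
Count: 2.

2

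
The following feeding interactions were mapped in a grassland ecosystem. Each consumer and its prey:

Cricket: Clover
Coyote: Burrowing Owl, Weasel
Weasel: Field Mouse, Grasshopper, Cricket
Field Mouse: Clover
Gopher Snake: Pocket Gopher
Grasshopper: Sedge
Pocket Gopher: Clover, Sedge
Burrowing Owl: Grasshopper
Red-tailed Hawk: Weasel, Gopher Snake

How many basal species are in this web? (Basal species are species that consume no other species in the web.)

Basal species (no prey listed): Clover, Sedge.
Count: 2.

2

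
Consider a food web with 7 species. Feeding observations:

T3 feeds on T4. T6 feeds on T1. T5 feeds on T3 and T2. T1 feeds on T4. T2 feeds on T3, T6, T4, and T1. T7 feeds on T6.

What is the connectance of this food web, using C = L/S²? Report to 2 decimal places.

The web has S = 7 species and L = 10 feeding links.
C = L / S² = 10 / 49 = 0.2041 ≈ 0.20.

C = 0.20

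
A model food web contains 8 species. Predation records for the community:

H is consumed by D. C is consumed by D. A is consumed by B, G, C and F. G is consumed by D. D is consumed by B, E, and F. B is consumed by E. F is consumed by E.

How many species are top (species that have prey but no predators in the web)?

Top species (has prey, but nothing eats it): E.
Count: 1.

1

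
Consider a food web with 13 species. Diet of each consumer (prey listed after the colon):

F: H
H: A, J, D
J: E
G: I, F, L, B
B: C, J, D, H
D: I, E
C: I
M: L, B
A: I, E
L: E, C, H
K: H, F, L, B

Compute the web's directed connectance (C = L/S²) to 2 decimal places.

The web has S = 13 species and L = 27 feeding links.
C = L / S² = 27 / 169 = 0.1598 ≈ 0.16.

C = 0.16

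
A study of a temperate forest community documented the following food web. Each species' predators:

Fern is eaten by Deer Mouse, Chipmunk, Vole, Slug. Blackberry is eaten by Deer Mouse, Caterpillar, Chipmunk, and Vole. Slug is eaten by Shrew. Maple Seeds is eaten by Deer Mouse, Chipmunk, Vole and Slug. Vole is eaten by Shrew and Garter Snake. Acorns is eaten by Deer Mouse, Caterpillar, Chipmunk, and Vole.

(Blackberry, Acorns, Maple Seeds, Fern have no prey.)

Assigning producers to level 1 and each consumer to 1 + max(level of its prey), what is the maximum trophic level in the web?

Producers (level 1): Blackberry, Acorns, Maple Seeds, Fern.
Blackberry → Vole → Garter Snake gives Garter Snake level 3.
No species has a prey at level 3, so no species reaches level 4.

3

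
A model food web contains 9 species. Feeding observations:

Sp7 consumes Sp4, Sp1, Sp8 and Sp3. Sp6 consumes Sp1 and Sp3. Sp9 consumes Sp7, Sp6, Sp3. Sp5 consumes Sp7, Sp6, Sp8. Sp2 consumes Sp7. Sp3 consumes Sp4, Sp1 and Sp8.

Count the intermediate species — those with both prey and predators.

Intermediate species (has both prey and predators): Sp3, Sp6, Sp7.
Count: 3.

3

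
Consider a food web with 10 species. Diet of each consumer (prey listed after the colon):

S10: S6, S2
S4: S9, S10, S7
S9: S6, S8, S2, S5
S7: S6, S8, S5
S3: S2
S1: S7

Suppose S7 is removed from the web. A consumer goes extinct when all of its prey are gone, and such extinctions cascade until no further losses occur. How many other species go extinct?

1

Remove S7.
Round 1: S1 (all prey gone) → extinct.
No further losses. Total secondary extinctions: 1.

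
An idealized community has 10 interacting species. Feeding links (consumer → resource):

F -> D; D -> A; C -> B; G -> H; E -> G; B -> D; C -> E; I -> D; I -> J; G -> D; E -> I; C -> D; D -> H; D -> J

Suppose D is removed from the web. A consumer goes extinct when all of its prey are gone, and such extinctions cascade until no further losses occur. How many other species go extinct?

Remove D.
Round 1: B (all prey gone), F (all prey gone) → extinct.
No further losses. Total secondary extinctions: 2.

2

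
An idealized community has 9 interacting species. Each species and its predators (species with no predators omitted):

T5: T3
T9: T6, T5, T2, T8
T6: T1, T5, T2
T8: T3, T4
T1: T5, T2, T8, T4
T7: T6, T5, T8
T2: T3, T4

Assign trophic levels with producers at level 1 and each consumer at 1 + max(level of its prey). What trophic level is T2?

T7 is a producer → level 1.
T6 eats T7 (level 1); other prey at levels: T9 1 → level 2.
T1 eats T6 → level 3.
T2 eats T1 (level 3); other prey at levels: T9 1, T6 2 → level 4.

Trophic level 4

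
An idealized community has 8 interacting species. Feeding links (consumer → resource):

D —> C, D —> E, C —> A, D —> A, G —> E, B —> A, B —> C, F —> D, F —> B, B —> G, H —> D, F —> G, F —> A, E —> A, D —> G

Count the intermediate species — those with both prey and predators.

Intermediate species (has both prey and predators): C, E, G, B, D.
Count: 5.

5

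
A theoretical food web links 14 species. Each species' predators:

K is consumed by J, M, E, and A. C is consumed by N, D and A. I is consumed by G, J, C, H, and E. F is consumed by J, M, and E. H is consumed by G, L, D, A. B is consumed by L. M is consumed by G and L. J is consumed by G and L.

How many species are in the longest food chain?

3 species

One longest chain: I → H → A.
It has 3 species and 2 links.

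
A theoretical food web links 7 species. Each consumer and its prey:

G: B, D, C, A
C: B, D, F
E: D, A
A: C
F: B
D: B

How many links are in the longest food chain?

One longest chain: B → D → C → A → E.
It has 5 species and 4 links.

4 links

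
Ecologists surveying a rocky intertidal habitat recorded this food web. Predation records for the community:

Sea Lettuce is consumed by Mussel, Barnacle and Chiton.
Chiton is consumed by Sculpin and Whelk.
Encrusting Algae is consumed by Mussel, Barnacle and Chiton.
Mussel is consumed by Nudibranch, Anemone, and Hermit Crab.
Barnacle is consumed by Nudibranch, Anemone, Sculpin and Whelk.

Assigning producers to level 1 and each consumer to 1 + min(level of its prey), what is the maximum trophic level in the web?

3

Producers (level 1): Sea Lettuce, Encrusting Algae.
Following each consumer down to its lowest-level prey: Sea Lettuce → Barnacle → Nudibranch (levels 1 through 3).
All prey of Nudibranch (Barnacle 2, Mussel 2) are at level 2 or above, so Nudibranch is at level 1 + 2 = 3.
Every consumer has at least one prey at level 2 or below, so none exceeds level 3.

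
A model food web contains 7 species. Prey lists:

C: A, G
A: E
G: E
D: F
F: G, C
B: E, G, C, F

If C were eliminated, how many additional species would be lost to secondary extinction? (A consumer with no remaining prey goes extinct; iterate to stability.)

0

Remove C.
Every predator of it retains at least one other prey: F still has G; B still has E, G, F.
No consumer loses all prey, so no secondary extinctions occur.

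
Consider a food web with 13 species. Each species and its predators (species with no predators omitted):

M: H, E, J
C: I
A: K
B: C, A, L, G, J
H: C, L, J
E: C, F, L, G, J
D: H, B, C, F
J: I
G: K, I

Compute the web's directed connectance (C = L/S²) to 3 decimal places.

The web has S = 13 species and L = 25 feeding links.
C = L / S² = 25 / 169 = 0.1479 ≈ 0.148.

C = 0.148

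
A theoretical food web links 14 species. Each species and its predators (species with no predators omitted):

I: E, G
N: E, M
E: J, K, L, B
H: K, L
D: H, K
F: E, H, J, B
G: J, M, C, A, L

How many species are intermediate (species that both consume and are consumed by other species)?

Intermediate species (has both prey and predators): E, H, G.
Count: 3.

3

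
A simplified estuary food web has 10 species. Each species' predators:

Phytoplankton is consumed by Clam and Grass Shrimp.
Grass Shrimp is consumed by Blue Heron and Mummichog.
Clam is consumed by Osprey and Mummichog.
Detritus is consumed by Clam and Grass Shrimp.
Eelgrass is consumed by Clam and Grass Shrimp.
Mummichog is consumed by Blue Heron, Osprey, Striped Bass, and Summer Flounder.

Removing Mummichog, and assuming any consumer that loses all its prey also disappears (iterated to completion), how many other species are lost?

Remove Mummichog.
Round 1: Striped Bass (all prey gone), Summer Flounder (all prey gone) → extinct.
No further losses. Total secondary extinctions: 2.

2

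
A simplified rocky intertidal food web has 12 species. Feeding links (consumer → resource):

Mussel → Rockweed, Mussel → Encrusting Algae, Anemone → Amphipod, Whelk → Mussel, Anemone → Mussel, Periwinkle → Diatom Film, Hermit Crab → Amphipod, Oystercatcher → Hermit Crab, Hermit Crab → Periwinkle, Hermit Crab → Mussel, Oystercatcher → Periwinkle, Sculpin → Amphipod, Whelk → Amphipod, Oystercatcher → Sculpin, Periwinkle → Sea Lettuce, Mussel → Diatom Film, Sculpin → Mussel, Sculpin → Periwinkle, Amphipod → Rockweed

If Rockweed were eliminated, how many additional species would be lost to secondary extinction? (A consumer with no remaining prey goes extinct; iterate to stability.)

1

Remove Rockweed.
Round 1: Amphipod (all prey gone) → extinct.
No further losses. Total secondary extinctions: 1.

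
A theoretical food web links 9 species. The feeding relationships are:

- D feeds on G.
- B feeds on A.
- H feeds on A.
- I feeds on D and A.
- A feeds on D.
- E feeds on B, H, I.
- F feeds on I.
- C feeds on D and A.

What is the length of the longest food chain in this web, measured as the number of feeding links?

4 links

One longest chain: G → D → A → I → F.
It has 5 species and 4 links.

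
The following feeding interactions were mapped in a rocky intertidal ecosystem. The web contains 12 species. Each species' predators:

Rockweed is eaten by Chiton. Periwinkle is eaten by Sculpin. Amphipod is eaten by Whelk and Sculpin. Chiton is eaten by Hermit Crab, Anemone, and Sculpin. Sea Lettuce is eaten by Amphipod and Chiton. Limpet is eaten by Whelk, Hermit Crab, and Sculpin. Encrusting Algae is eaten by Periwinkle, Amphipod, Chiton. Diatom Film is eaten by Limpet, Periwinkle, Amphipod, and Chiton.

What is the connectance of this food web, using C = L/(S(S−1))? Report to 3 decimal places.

C = 0.144

The web has S = 12 species and L = 19 feeding links.
C = L / (S(S−1)) = 19 / 132 = 0.1439 ≈ 0.144.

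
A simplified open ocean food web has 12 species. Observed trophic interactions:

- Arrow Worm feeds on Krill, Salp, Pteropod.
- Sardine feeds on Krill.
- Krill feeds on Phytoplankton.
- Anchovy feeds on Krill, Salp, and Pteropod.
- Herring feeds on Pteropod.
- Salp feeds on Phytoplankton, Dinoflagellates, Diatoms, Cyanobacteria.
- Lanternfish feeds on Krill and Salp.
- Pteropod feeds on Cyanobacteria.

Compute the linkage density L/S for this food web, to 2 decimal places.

L/S = 1.33

There are L = 16 links among S = 12 species.
L/S = 16/12 = 1.3333 ≈ 1.33.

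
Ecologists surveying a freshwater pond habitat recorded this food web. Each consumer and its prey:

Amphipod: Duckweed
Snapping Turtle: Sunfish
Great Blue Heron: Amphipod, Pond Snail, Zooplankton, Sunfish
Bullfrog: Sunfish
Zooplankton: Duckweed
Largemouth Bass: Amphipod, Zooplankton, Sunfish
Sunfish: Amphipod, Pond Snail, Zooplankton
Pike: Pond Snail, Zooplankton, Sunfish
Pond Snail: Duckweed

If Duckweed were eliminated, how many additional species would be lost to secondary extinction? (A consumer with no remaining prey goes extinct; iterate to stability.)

9

Remove Duckweed.
Round 1: Amphipod (all prey gone), Pond Snail (all prey gone), Zooplankton (all prey gone) → extinct.
Round 2: Sunfish (all prey gone) → extinct.
Round 3: Bullfrog (all prey gone), Great Blue Heron (all prey gone), Snapping Turtle (all prey gone), Pike (all prey gone), Largemouth Bass (all prey gone) → extinct.
No further losses. Total secondary extinctions: 9.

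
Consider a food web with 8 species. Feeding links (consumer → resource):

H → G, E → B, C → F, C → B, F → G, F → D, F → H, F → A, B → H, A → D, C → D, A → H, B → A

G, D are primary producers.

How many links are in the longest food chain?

One longest chain: G → H → A → B → E.
It has 5 species and 4 links.

4 links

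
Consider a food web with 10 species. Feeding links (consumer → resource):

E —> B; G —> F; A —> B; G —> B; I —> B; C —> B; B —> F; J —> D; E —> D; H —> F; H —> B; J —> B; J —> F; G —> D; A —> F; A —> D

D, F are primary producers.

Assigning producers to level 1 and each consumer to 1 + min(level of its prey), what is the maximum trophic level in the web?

Producers (level 1): D, F.
Following each consumer down to its lowest-level prey: F → B → I (levels 1 through 3).
All prey of I (B 2) are at level 2 or above, so I is at level 1 + 2 = 3.
Every consumer has at least one prey at level 2 or below, so none exceeds level 3.

3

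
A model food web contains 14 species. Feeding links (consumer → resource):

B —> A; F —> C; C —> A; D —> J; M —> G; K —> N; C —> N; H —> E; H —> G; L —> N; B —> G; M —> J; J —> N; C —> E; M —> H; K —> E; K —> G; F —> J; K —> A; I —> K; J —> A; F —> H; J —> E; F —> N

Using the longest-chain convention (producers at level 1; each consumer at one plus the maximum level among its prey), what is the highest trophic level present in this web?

Producers (level 1): A, N, G, E.
G → H → F gives F level 3.
No species has a prey at level 3, so no species reaches level 4.

3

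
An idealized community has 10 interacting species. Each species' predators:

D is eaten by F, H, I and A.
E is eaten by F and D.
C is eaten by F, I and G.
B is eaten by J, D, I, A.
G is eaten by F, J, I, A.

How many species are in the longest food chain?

One longest chain: B → D → A.
It has 3 species and 2 links.

3 species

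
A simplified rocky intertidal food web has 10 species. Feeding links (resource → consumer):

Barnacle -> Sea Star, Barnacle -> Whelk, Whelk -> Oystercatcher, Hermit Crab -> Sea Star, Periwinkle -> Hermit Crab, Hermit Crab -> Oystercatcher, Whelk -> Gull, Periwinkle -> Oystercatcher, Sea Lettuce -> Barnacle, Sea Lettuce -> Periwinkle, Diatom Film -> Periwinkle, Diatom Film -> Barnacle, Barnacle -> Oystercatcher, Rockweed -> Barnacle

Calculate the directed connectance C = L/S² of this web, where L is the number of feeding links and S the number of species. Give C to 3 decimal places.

The web has S = 10 species and L = 14 feeding links.
C = L / S² = 14 / 100 = 0.1400 ≈ 0.140.

C = 0.140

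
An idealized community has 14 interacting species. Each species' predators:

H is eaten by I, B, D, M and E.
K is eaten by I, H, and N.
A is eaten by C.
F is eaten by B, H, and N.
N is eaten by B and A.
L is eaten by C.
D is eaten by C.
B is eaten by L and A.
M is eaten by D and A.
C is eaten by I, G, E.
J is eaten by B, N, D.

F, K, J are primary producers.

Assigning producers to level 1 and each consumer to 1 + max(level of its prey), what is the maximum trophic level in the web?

Producers (level 1): F, K, J.
F → N → B → A → C → G gives G level 6.
No species has a prey at level 6, so no species reaches level 7.

6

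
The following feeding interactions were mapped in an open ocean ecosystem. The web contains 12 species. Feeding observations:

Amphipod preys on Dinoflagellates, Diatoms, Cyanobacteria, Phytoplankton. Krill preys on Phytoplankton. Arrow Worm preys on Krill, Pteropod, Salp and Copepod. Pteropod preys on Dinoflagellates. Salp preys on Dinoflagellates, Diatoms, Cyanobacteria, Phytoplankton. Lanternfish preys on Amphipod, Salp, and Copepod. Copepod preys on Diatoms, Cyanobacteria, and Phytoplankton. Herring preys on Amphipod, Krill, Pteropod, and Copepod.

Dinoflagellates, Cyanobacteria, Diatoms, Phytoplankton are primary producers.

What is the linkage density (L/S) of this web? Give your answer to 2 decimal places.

There are L = 24 links among S = 12 species.
L/S = 24/12 = 2.0000 ≈ 2.00.

L/S = 2.00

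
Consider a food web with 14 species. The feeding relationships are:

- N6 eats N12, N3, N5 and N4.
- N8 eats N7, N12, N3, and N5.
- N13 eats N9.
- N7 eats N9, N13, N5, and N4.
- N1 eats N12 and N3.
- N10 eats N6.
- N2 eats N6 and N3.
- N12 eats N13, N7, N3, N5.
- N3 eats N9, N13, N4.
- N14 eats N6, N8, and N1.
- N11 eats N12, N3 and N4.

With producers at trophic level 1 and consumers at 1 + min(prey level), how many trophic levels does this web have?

3

Producers (level 1): N4, N5, N9.
Following each consumer down to its lowest-level prey: N4 → N3 → N1 (levels 1 through 3).
All prey of N1 (N3 2, N12 2) are at level 2 or above, so N1 is at level 1 + 2 = 3.
Every consumer has at least one prey at level 2 or below, so none exceeds level 3.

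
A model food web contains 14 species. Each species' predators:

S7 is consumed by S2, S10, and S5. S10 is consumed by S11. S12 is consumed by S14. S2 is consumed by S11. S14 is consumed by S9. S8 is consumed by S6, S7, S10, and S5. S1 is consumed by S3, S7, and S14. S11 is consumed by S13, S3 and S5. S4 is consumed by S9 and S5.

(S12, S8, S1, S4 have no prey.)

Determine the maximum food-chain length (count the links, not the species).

4 links

One longest chain: S8 → S7 → S2 → S11 → S3.
It has 5 species and 4 links.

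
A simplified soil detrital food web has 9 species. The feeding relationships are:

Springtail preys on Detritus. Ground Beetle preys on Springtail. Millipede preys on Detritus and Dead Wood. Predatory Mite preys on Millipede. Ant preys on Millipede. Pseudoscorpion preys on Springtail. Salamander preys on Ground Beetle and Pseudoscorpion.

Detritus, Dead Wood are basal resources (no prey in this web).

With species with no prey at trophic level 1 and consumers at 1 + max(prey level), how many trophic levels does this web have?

4

Basal resources (level 1): Detritus, Dead Wood.
Detritus → Springtail → Pseudoscorpion → Salamander gives Salamander level 4.
No species has a prey at level 4, so no species reaches level 5.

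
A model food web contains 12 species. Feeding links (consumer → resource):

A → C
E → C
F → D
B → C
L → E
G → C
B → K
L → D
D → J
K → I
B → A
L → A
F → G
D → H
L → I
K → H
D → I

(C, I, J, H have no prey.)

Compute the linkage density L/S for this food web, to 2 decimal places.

There are L = 17 links among S = 12 species.
L/S = 17/12 = 1.4167 ≈ 1.42.

L/S = 1.42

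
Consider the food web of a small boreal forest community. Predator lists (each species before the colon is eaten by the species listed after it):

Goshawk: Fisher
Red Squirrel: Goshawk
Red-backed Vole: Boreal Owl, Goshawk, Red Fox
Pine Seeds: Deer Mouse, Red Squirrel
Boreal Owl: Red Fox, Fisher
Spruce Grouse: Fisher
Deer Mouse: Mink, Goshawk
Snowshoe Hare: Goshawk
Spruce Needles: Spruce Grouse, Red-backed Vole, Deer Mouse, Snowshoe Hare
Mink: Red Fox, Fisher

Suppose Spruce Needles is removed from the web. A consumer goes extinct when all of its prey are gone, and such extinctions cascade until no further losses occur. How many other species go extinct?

4

Remove Spruce Needles.
Round 1: Spruce Grouse (all prey gone), Red-backed Vole (all prey gone), Snowshoe Hare (all prey gone) → extinct.
Round 2: Boreal Owl (all prey gone) → extinct.
No further losses. Total secondary extinctions: 4.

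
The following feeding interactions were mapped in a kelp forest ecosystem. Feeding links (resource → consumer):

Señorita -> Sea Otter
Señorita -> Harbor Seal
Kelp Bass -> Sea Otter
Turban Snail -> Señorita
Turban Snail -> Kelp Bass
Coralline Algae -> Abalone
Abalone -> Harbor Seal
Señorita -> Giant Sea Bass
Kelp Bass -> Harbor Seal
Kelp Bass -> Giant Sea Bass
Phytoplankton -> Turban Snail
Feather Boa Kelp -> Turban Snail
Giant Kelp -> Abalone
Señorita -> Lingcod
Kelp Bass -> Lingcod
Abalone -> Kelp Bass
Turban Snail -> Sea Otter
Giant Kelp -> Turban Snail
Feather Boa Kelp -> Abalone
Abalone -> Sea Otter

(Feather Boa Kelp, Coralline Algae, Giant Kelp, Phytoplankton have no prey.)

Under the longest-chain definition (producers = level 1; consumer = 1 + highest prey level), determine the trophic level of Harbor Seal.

Trophic level 4

Feather Boa Kelp is a producer → level 1.
Turban Snail eats Feather Boa Kelp (level 1); other prey at levels: Giant Kelp 1, Phytoplankton 1 → level 2.
Señorita eats Turban Snail → level 3.
Harbor Seal eats Señorita (level 3); other prey at levels: Abalone 2, Kelp Bass 3 → level 4.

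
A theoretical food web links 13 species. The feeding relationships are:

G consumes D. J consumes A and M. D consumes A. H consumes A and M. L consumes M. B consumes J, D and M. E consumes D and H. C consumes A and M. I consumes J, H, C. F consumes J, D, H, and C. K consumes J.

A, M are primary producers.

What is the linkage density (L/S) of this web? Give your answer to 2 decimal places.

L/S = 1.69

There are L = 22 links among S = 13 species.
L/S = 22/13 = 1.6923 ≈ 1.69.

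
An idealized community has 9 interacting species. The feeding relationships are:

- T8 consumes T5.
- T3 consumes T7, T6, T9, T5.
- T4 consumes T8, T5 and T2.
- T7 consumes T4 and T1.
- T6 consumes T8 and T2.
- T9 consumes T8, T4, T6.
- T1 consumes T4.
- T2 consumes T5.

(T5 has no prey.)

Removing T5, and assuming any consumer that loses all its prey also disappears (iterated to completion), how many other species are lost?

8

Remove T5.
Round 1: T2 (all prey gone), T8 (all prey gone) → extinct.
Round 2: T6 (all prey gone), T4 (all prey gone) → extinct.
Round 3: T1 (all prey gone), T9 (all prey gone) → extinct.
Round 4: T7 (all prey gone) → extinct.
Round 5: T3 (all prey gone) → extinct.
No further losses. Total secondary extinctions: 8.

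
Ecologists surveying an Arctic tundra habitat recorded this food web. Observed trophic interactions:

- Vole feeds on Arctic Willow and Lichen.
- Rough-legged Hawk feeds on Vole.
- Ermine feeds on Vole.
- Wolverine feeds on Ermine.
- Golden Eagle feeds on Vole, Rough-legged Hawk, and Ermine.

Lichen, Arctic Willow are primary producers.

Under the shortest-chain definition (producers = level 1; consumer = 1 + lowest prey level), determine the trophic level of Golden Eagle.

Lichen is a producer → level 1.
Vole eats Lichen → level 2.
Golden Eagle eats Vole → level 3.
No prey of Golden Eagle is below level 2, so 3 is the minimum.

Trophic level 3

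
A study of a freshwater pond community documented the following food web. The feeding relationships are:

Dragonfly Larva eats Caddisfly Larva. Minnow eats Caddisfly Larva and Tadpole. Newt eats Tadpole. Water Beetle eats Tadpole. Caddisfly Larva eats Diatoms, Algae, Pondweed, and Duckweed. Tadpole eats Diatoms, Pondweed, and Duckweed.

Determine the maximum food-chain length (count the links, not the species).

One longest chain: Algae → Caddisfly Larva → Minnow.
It has 3 species and 2 links.

2 links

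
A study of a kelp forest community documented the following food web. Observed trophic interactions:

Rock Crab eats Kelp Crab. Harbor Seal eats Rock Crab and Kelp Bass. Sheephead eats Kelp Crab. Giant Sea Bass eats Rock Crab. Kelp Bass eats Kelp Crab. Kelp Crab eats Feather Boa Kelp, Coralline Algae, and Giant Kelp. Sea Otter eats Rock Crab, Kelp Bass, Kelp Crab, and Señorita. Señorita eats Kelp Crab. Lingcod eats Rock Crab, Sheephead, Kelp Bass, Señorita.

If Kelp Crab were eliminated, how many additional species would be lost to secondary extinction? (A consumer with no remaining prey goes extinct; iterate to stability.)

Remove Kelp Crab.
Round 1: Kelp Bass (all prey gone), Rock Crab (all prey gone), Sheephead (all prey gone), Señorita (all prey gone) → extinct.
Round 2: Sea Otter (all prey gone), Harbor Seal (all prey gone), Lingcod (all prey gone), Giant Sea Bass (all prey gone) → extinct.
No further losses. Total secondary extinctions: 8.

8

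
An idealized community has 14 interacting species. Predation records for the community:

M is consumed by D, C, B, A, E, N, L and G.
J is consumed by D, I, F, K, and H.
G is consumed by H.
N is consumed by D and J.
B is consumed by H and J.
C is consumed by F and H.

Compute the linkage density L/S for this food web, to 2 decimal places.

There are L = 20 links among S = 14 species.
L/S = 20/14 = 1.4286 ≈ 1.43.

L/S = 1.43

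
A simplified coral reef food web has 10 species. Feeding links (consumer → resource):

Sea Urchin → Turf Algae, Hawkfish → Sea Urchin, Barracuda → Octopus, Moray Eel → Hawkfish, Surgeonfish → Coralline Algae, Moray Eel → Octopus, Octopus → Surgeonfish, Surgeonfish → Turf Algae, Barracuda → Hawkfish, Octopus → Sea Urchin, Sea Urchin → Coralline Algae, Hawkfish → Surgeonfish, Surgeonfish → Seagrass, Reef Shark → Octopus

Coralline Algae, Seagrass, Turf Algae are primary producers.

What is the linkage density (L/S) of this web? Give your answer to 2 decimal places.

There are L = 14 links among S = 10 species.
L/S = 14/10 = 1.4000 ≈ 1.40.

L/S = 1.40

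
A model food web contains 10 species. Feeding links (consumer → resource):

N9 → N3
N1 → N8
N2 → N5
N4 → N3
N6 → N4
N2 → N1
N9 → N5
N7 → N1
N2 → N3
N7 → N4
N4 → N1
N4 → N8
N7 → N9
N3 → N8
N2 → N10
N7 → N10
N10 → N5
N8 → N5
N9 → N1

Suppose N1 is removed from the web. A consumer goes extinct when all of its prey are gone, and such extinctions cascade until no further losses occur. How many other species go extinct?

Remove N1.
Every predator of it retains at least one other prey: N4 still has N8, N3; N2 still has N5, N10, N3; N9 still has N5, N3; N7 still has N10, N4, N9.
No consumer loses all prey, so no secondary extinctions occur.

0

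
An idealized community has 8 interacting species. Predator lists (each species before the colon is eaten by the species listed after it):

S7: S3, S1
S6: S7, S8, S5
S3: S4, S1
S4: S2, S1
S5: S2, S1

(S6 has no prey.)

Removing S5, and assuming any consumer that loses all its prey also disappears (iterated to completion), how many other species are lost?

Remove S5.
Every predator of it retains at least one other prey: S2 still has S4; S1 still has S7, S3, S4.
No consumer loses all prey, so no secondary extinctions occur.

0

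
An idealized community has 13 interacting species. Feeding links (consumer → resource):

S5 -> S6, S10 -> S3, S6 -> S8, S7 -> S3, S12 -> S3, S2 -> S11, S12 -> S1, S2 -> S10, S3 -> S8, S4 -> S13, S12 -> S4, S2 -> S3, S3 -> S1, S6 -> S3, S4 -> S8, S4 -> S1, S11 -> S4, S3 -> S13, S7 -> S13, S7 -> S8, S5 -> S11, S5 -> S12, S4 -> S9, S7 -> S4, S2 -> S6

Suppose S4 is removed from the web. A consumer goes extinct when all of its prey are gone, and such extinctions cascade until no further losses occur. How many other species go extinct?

Remove S4.
Round 1: S11 (all prey gone) → extinct.
No further losses. Total secondary extinctions: 1.

1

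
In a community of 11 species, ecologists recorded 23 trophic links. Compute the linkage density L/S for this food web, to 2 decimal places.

L/S = 2.09

There are L = 23 links among S = 11 species.
L/S = 23/11 = 2.0909 ≈ 2.09.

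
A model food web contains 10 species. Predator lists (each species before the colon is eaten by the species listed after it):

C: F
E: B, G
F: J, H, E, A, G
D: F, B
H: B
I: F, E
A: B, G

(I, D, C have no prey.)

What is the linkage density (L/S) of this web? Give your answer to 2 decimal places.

L/S = 1.50

There are L = 15 links among S = 10 species.
L/S = 15/10 = 1.5000 ≈ 1.50.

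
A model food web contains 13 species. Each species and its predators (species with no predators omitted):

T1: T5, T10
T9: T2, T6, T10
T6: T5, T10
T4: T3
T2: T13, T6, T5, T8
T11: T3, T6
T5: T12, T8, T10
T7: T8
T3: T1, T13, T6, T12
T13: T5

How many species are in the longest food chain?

5 species

One longest chain: T4 → T3 → T6 → T5 → T12.
It has 5 species and 4 links.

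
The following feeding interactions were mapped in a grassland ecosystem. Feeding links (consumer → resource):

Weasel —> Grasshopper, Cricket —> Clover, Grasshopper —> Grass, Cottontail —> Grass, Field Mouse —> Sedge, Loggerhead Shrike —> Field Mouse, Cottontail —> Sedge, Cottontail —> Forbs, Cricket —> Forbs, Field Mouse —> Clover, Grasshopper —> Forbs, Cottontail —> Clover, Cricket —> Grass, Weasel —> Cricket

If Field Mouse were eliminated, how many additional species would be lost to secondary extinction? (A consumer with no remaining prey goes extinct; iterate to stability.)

Remove Field Mouse.
Round 1: Loggerhead Shrike (all prey gone) → extinct.
No further losses. Total secondary extinctions: 1.

1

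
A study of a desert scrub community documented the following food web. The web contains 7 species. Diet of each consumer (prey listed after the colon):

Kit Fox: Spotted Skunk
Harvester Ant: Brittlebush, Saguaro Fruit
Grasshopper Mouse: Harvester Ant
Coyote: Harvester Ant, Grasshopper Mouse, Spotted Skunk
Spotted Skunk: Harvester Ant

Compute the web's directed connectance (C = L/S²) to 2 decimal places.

The web has S = 7 species and L = 8 feeding links.
C = L / S² = 8 / 49 = 0.1633 ≈ 0.16.

C = 0.16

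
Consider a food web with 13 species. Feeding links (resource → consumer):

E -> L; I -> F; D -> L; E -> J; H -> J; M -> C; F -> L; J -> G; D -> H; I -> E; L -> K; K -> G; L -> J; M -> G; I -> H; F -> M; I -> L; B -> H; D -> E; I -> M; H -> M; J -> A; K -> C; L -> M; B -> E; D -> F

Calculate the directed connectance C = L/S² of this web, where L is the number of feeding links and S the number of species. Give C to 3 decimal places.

C = 0.154

The web has S = 13 species and L = 26 feeding links.
C = L / S² = 26 / 169 = 0.1538 ≈ 0.154.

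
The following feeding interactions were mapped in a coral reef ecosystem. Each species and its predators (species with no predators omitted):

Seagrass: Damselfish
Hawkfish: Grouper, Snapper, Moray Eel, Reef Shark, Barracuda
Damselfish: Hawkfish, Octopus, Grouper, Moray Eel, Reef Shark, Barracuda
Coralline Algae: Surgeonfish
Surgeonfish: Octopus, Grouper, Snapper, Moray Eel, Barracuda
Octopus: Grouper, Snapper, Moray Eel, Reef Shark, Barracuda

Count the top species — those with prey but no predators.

5

Top species (has prey, but nothing eats it): Grouper, Snapper, Moray Eel, Reef Shark, Barracuda.
Count: 5.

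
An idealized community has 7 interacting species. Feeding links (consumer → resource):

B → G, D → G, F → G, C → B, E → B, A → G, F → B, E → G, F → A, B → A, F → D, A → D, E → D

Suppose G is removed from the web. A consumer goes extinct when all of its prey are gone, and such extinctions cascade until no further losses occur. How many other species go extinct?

Remove G.
Round 1: D (all prey gone) → extinct.
Round 2: A (all prey gone) → extinct.
Round 3: B (all prey gone) → extinct.
Round 4: C (all prey gone), F (all prey gone), E (all prey gone) → extinct.
No further losses. Total secondary extinctions: 6.

6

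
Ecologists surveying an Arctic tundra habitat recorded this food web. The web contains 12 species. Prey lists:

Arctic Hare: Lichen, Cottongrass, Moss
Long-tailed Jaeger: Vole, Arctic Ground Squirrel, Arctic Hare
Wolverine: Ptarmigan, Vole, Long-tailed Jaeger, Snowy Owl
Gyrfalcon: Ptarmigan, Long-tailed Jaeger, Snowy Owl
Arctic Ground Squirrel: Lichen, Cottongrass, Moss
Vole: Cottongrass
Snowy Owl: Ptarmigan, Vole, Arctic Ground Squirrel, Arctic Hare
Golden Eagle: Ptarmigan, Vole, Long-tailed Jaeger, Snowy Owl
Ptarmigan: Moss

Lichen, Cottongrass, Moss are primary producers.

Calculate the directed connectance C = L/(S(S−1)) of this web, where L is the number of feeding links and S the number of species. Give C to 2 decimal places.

The web has S = 12 species and L = 26 feeding links.
C = L / (S(S−1)) = 26 / 132 = 0.1970 ≈ 0.20.

C = 0.20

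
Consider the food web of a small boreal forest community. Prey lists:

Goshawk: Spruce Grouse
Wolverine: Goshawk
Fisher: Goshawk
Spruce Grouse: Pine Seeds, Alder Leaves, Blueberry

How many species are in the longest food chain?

One longest chain: Pine Seeds → Spruce Grouse → Goshawk → Fisher.
It has 4 species and 3 links.

4 species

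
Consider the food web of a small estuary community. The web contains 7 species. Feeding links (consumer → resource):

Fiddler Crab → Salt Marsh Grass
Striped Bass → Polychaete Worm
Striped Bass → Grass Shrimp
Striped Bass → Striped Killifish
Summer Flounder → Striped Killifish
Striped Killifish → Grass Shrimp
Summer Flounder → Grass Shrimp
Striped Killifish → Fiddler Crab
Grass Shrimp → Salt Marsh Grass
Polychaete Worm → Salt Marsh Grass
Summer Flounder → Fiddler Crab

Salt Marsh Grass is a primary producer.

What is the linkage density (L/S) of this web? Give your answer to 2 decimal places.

There are L = 11 links among S = 7 species.
L/S = 11/7 = 1.5714 ≈ 1.57.

L/S = 1.57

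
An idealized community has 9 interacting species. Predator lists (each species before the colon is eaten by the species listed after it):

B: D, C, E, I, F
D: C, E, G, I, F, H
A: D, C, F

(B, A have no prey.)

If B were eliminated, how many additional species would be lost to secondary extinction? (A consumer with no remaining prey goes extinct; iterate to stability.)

0

Remove B.
Every predator of it retains at least one other prey: D still has A; C still has A, D; E still has D; I still has D; F still has A, D.
No consumer loses all prey, so no secondary extinctions occur.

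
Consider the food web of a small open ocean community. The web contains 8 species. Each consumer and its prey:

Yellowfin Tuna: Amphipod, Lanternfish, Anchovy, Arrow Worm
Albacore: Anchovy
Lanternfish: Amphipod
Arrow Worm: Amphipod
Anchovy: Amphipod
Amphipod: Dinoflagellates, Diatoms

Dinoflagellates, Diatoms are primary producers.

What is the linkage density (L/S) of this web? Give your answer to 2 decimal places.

There are L = 10 links among S = 8 species.
L/S = 10/8 = 1.2500 ≈ 1.25.

L/S = 1.25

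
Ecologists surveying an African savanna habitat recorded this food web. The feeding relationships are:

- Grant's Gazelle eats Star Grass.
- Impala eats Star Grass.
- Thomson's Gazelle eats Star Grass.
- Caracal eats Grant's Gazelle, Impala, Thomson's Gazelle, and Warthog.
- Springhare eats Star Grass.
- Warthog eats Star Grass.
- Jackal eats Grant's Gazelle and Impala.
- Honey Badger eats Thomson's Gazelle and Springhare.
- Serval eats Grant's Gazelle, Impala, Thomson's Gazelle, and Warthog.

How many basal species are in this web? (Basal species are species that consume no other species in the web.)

1

Basal species (no prey listed): Star Grass.
Count: 1.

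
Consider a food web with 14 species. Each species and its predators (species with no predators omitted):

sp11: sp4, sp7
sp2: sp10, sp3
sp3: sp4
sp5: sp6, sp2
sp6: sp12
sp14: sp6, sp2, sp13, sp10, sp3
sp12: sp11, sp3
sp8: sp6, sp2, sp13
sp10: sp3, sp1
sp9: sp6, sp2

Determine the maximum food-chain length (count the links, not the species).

4 links

One longest chain: sp5 → sp6 → sp12 → sp11 → sp4.
It has 5 species and 4 links.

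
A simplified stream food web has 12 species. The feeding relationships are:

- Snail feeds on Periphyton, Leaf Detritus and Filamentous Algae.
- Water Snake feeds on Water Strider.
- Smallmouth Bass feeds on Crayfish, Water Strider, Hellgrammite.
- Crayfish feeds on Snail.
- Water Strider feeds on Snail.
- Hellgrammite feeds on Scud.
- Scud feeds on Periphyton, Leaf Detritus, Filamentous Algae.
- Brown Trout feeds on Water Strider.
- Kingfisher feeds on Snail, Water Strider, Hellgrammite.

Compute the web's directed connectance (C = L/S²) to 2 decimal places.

The web has S = 12 species and L = 17 feeding links.
C = L / S² = 17 / 144 = 0.1181 ≈ 0.12.

C = 0.12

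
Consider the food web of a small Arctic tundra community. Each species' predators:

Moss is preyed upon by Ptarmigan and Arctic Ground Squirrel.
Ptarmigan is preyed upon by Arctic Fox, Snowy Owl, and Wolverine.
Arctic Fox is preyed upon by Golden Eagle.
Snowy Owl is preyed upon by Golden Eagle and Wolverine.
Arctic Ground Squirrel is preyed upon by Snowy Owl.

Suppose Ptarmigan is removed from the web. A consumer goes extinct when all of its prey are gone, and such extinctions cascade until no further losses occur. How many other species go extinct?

1

Remove Ptarmigan.
Round 1: Arctic Fox (all prey gone) → extinct.
No further losses. Total secondary extinctions: 1.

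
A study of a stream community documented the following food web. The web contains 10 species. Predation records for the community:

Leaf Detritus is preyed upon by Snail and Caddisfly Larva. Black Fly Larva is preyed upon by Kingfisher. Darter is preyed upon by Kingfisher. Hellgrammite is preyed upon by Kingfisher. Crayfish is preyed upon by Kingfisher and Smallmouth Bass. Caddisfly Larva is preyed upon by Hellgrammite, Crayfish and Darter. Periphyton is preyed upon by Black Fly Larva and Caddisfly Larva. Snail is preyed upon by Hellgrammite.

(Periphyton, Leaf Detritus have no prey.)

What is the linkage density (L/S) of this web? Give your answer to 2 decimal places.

L/S = 1.30

There are L = 13 links among S = 10 species.
L/S = 13/10 = 1.3000 ≈ 1.30.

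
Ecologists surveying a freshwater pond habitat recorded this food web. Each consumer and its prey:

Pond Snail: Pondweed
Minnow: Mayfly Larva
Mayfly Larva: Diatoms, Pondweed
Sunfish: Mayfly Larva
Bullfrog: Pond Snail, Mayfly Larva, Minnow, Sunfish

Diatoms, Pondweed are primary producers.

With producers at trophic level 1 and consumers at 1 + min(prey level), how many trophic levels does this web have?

3

Producers (level 1): Diatoms, Pondweed.
Following each consumer down to its lowest-level prey: Diatoms → Mayfly Larva → Sunfish (levels 1 through 3).
All prey of Sunfish (Mayfly Larva 2) are at level 2 or above, so Sunfish is at level 1 + 2 = 3.
Every consumer has at least one prey at level 2 or below, so none exceeds level 3.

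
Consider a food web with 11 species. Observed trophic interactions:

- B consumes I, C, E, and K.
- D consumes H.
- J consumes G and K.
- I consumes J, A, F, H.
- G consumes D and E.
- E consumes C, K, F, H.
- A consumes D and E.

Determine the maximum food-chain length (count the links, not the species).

One longest chain: H → D → G → J → I → B.
It has 6 species and 5 links.

5 links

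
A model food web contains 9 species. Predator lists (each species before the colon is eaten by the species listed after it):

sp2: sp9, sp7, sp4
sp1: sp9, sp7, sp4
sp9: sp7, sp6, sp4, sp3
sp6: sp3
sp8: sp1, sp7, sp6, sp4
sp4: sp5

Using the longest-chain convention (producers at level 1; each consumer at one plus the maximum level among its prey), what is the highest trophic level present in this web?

Producers (level 1): sp8, sp2.
sp8 → sp1 → sp9 → sp6 → sp3 gives sp3 level 5.
No species has a prey at level 5, so no species reaches level 6.

5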